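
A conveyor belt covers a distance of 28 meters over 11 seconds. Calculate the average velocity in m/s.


Given: distance d = 28 m, time t = 11 s
Using v = d / t
v = 28 / 11
v = 28/11 m/s

28/11 m/s


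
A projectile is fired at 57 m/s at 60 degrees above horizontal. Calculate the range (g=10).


Given: v0 = 57 m/s, theta = 60 deg, g = 10 m/s^2
sin(2*60) = sin(120) = sqrt(3)/2
Using R = v0^2 * sin(2*theta) / g
R = 57^2 * (sqrt(3)/2) / 10
R = 3249 * sqrt(3) / 20
R = 3249/20*sqrt(3) m

3249/20*sqrt(3) m


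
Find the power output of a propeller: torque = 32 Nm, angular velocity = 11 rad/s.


Given: tau = 32 Nm, omega = 11 rad/s
Using P = tau * omega
P = 32 * 11
P = 352 W

352 W


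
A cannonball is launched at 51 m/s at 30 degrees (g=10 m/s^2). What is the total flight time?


Given: v0 = 51 m/s, theta = 30 deg, g = 10 m/s^2
sin(30) = 1/2
Using T = 2*v0*sin(theta) / g
T = 2*51*1/2 / 10
T = 51 / 10
T = 51/10 s

51/10 s


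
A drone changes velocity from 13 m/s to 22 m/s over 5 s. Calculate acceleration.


Given: initial velocity v0 = 13 m/s, final velocity v = 22 m/s, time t = 5 s
Using a = (v - v0) / t
a = (22 - 13) / 5
a = 9 / 5
a = 9/5 m/s^2

9/5 m/s^2


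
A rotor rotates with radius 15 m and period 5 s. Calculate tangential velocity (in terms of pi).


Given: radius r = 15 m, period T = 5 s
Using v = 2*pi*r / T
v = 2*pi*15 / 5
v = 30*pi / 5
v = 6*pi m/s

6*pi m/s


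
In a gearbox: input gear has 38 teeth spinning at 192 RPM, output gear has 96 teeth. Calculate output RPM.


Given: N1 = 38 teeth, w1 = 192 RPM, N2 = 96 teeth
Using N1*w1 = N2*w2
w2 = N1*w1 / N2
w2 = 38*192 / 96
w2 = 7296 / 96
w2 = 76 RPM

76 RPM


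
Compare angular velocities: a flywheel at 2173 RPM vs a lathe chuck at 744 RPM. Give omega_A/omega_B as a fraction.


Given: RPM_A = 2173, RPM_B = 744
omega = 2*pi*RPM/60, so omega_A/omega_B = RPM_A / RPM_B
omega_A/omega_B = 2173 / 744
omega_A/omega_B = 2173/744

2173/744


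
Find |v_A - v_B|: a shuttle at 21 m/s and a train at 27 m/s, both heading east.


Given: v_A = 21 m/s east, v_B = 27 m/s east
Both move in the same direction; relative speed = |v_A - v_B|
|21 - 27| = |-6|
= 6 m/s

6 m/s


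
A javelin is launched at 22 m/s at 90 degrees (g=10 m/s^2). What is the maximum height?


Given: v0 = 22 m/s, theta = 90 deg, g = 10 m/s^2
sin^2(90) = 1
Using H = v0^2 * sin^2(theta) / (2*g)
H = 22^2 * 1 / (2*10)
H = 484 * 1 / 20
H = 484 / 20
H = 121/5 m

121/5 m


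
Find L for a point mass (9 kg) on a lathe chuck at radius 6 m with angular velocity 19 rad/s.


Given: m = 9 kg, r = 6 m, omega = 19 rad/s
For a point mass: I = m*r^2
I = 9*6^2 = 9*36 = 324
L = I*omega = 324*19
L = 6156 kg*m^2/s

6156 kg*m^2/s


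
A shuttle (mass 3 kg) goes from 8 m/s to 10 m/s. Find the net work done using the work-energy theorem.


Given: m = 3 kg, v0 = 8 m/s, v = 10 m/s
Using W = (1/2)*m*(v^2 - v0^2)
v^2 = 10^2 = 100
v0^2 = 8^2 = 64
v^2 - v0^2 = 100 - 64 = 36
W = (1/2)*3*36 = 54 J

54 J


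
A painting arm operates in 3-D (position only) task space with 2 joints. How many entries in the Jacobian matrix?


Given: task space dimension = 3, joints = 2
Jacobian is a 3 x 2 matrix
Total entries = rows * columns
Total = 3 * 2
Total = 6

6


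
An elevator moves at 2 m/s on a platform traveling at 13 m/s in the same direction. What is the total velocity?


Given: object velocity = 2 m/s, platform velocity = 13 m/s (same direction)
Using classical velocity addition: v_total = v_object + v_platform
v_total = 2 + 13
v_total = 15 m/s

15 m/s


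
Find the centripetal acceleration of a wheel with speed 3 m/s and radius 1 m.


Given: v = 3 m/s, r = 1 m
Using a_c = v^2 / r
a_c = 3^2 / 1
a_c = 9 / 1
a_c = 9 m/s^2

9 m/s^2


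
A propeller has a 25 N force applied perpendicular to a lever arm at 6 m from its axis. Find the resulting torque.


Given: F = 25 N, r = 6 m, angle = 90 deg (perpendicular)
Using tau = F * r * sin(90)
sin(90) = 1
tau = 25 * 6 * 1
tau = 150 Nm

150 Nm


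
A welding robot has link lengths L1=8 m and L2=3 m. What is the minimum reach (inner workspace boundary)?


Given: L1 = 8 m, L2 = 3 m
For a 2-link planar arm, min reach = |L1 - L2| (second link folded back)
Min reach = |8 - 3|
Min reach = 5 m

5 m


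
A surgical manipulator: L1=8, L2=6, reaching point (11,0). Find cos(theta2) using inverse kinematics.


Given: L1 = 8, L2 = 6, target (x, y) = (11, 0)
Using cos(theta2) = (x^2 + y^2 - L1^2 - L2^2) / (2*L1*L2)
x^2 + y^2 = 11^2 + 0 = 121
L1^2 + L2^2 = 64 + 36 = 100
Numerator = 121 - 100 = 21
Denominator = 2*8*6 = 96
cos(theta2) = 21/96 = 7/32

7/32


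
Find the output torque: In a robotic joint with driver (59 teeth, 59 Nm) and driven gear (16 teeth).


Given: N1 = 59, N2 = 16, T1 = 59 Nm
Using T2/T1 = N2/N1
T2 = T1 * N2 / N1
T2 = 59 * 16 / 59
T2 = 944 / 59
T2 = 16 Nm

16 Nm


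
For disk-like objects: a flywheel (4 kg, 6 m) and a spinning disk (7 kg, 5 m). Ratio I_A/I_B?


Given: M1=4 kg, R1=6 m, M2=7 kg, R2=5 m
For a disk: I = (1/2)*M*R^2, so I_A/I_B = (M1*R1^2)/(M2*R2^2)
M1*R1^2 = 4*36 = 144
M2*R2^2 = 7*25 = 175
I_A/I_B = 144/175 = 144/175

144/175


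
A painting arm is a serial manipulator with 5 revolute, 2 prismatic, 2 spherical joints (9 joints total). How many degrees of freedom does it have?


Given: serial robot with 5 revolute, 2 prismatic, 2 spherical joints
DOF contribution per joint type: revolute=1, prismatic=1, spherical=3, fixed=0
DOF = 5*1 + 2*1 + 2*3
DOF = 13

13


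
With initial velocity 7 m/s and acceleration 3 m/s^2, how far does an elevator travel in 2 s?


Given: v0 = 7 m/s, a = 3 m/s^2, t = 2 s
Using s = v0*t + (1/2)*a*t^2
s = 7*2 + (1/2)*3*2^2
s = 14 + (1/2)*12
s = 14 + 6
s = 20

20 m


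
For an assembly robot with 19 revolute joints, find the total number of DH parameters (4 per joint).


Given: 19 joints, 4 DH parameters per joint (d, theta, a, alpha)
Total DH parameters = number_of_joints * 4
Total = 19 * 4
Total = 76

76


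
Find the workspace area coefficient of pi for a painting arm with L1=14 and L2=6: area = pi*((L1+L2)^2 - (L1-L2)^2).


Given: L1 = 14, L2 = 6
(L1+L2)^2 = (20)^2 = 400
(L1-L2)^2 = (8)^2 = 64
Difference = 400 - 64 = 336
This equals 4*L1*L2 = 4*14*6 = 336
Workspace area = 336*pi

336


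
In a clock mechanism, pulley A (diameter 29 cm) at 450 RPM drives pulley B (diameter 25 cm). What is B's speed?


Given: D1 = 29 cm, w1 = 450 RPM, D2 = 25 cm
Using D1*w1 = D2*w2
w2 = D1*w1 / D2
w2 = 29*450 / 25
w2 = 13050 / 25
w2 = 522 RPM

522 RPM


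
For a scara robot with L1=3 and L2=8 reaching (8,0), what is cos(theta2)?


Given: L1 = 3, L2 = 8, target (x, y) = (8, 0)
Using cos(theta2) = (x^2 + y^2 - L1^2 - L2^2) / (2*L1*L2)
x^2 + y^2 = 8^2 + 0 = 64
L1^2 + L2^2 = 9 + 64 = 73
Numerator = 64 - 73 = -9
Denominator = 2*3*8 = 48
cos(theta2) = -9/48 = -3/16

-3/16


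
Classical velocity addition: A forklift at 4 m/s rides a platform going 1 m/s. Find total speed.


Given: object velocity = 4 m/s, platform velocity = 1 m/s (same direction)
Using classical velocity addition: v_total = v_object + v_platform
v_total = 4 + 1
v_total = 5 m/s

5 m/s


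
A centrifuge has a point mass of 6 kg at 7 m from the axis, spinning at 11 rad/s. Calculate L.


Given: m = 6 kg, r = 7 m, omega = 11 rad/s
For a point mass: I = m*r^2
I = 6*7^2 = 6*49 = 294
L = I*omega = 294*11
L = 3234 kg*m^2/s

3234 kg*m^2/s


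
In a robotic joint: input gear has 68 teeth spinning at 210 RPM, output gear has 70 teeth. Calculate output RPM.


Given: N1 = 68 teeth, w1 = 210 RPM, N2 = 70 teeth
Using N1*w1 = N2*w2
w2 = N1*w1 / N2
w2 = 68*210 / 70
w2 = 14280 / 70
w2 = 204 RPM

204 RPM


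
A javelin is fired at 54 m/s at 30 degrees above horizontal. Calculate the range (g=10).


Given: v0 = 54 m/s, theta = 30 deg, g = 10 m/s^2
sin(2*30) = sin(60) = sqrt(3)/2
Using R = v0^2 * sin(2*theta) / g
R = 54^2 * (sqrt(3)/2) / 10
R = 2916 * sqrt(3) / 20
R = 729/5*sqrt(3) m

729/5*sqrt(3) m


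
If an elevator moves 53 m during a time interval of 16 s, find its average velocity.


Given: distance d = 53 m, time t = 16 s
Using v = d / t
v = 53 / 16
v = 53/16 m/s

53/16 m/s


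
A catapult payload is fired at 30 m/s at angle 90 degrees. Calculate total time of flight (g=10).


Given: v0 = 30 m/s, theta = 90 deg, g = 10 m/s^2
sin(90) = 1
Using T = 2*v0*sin(theta) / g
T = 2*30*1 / 10
T = 60 / 10
T = 6 s

6 s


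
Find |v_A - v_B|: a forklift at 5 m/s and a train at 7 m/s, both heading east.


Given: v_A = 5 m/s east, v_B = 7 m/s east
Both move in the same direction; relative speed = |v_A - v_B|
|5 - 7| = |-2|
= 2 m/s

2 m/s


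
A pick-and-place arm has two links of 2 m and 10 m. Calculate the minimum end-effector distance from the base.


Given: L1 = 2 m, L2 = 10 m
For a 2-link planar arm, min reach = |L1 - L2| (second link folded back)
Min reach = |2 - 10|
Min reach = 8 m

8 m


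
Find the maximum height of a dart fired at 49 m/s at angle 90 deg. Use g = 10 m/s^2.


Given: v0 = 49 m/s, theta = 90 deg, g = 10 m/s^2
sin^2(90) = 1
Using H = v0^2 * sin^2(theta) / (2*g)
H = 49^2 * 1 / (2*10)
H = 2401 * 1 / 20
H = 2401 / 20
H = 2401/20 m

2401/20 m


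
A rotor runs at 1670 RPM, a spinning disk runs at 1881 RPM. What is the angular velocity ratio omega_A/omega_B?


Given: RPM_A = 1670, RPM_B = 1881
omega = 2*pi*RPM/60, so omega_A/omega_B = RPM_A / RPM_B
omega_A/omega_B = 1670 / 1881
omega_A/omega_B = 1670/1881

1670/1881


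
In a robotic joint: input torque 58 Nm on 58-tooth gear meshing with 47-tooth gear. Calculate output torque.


Given: N1 = 58, N2 = 47, T1 = 58 Nm
Using T2/T1 = N2/N1
T2 = T1 * N2 / N1
T2 = 58 * 47 / 58
T2 = 2726 / 58
T2 = 47 Nm

47 Nm


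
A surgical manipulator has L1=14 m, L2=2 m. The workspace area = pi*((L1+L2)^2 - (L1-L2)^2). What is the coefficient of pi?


Given: L1 = 14, L2 = 2
(L1+L2)^2 = (16)^2 = 256
(L1-L2)^2 = (12)^2 = 144
Difference = 256 - 144 = 112
This equals 4*L1*L2 = 4*14*2 = 112
Workspace area = 112*pi

112


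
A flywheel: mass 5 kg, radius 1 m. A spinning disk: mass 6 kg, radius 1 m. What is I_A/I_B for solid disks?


Given: M1=5 kg, R1=1 m, M2=6 kg, R2=1 m
For a disk: I = (1/2)*M*R^2, so I_A/I_B = (M1*R1^2)/(M2*R2^2)
M1*R1^2 = 5*1 = 5
M2*R2^2 = 6*1 = 6
I_A/I_B = 5/6 = 5/6

5/6


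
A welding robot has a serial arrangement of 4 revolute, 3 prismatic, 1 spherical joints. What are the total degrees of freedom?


Given: serial robot with 4 revolute, 3 prismatic, 1 spherical joints
DOF contribution per joint type: revolute=1, prismatic=1, spherical=3, fixed=0
DOF = 4*1 + 3*1 + 1*3
DOF = 10

10


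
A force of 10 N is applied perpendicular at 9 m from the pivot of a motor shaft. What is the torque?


Given: F = 10 N, r = 9 m, angle = 90 deg (perpendicular)
Using tau = F * r * sin(90)
sin(90) = 1
tau = 10 * 9 * 1
tau = 90 Nm

90 Nm


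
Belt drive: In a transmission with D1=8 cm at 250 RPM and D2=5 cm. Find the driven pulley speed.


Given: D1 = 8 cm, w1 = 250 RPM, D2 = 5 cm
Using D1*w1 = D2*w2
w2 = D1*w1 / D2
w2 = 8*250 / 5
w2 = 2000 / 5
w2 = 400 RPM

400 RPM


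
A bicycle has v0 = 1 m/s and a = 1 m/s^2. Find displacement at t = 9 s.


Given: v0 = 1 m/s, a = 1 m/s^2, t = 9 s
Using s = v0*t + (1/2)*a*t^2
s = 1*9 + (1/2)*1*9^2
s = 9 + (1/2)*81
s = 9 + 81/2
s = 99/2

99/2 m


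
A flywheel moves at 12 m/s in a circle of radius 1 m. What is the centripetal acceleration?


Given: v = 12 m/s, r = 1 m
Using a_c = v^2 / r
a_c = 12^2 / 1
a_c = 144 / 1
a_c = 144 m/s^2

144 m/s^2


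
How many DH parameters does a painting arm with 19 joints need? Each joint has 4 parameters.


Given: 19 joints, 4 DH parameters per joint (d, theta, a, alpha)
Total DH parameters = number_of_joints * 4
Total = 19 * 4
Total = 76

76


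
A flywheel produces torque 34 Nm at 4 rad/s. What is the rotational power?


Given: tau = 34 Nm, omega = 4 rad/s
Using P = tau * omega
P = 34 * 4
P = 136 W

136 W


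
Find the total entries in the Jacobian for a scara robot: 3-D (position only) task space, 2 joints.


Given: task space dimension = 3, joints = 2
Jacobian is a 3 x 2 matrix
Total entries = rows * columns
Total = 3 * 2
Total = 6

6


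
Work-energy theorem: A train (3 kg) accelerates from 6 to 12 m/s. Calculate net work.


Given: m = 3 kg, v0 = 6 m/s, v = 12 m/s
Using W = (1/2)*m*(v^2 - v0^2)
v^2 = 12^2 = 144
v0^2 = 6^2 = 36
v^2 - v0^2 = 144 - 36 = 108
W = (1/2)*3*108 = 162 J

162 J


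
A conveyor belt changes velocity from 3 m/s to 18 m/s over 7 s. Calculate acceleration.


Given: initial velocity v0 = 3 m/s, final velocity v = 18 m/s, time t = 7 s
Using a = (v - v0) / t
a = (18 - 3) / 7
a = 15 / 7
a = 15/7 m/s^2

15/7 m/s^2


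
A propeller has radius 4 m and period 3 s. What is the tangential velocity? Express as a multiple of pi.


Given: radius r = 4 m, period T = 3 s
Using v = 2*pi*r / T
v = 2*pi*4 / 3
v = 8*pi / 3
v = 8/3*pi m/s

8/3*pi m/s


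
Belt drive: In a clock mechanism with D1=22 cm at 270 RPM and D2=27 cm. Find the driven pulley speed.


Given: D1 = 22 cm, w1 = 270 RPM, D2 = 27 cm
Using D1*w1 = D2*w2
w2 = D1*w1 / D2
w2 = 22*270 / 27
w2 = 5940 / 27
w2 = 220 RPM

220 RPM


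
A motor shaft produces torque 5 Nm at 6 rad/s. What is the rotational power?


Given: tau = 5 Nm, omega = 6 rad/s
Using P = tau * omega
P = 5 * 6
P = 30 W

30 W


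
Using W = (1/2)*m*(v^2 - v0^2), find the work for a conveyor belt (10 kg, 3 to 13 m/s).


Given: m = 10 kg, v0 = 3 m/s, v = 13 m/s
Using W = (1/2)*m*(v^2 - v0^2)
v^2 = 13^2 = 169
v0^2 = 3^2 = 9
v^2 - v0^2 = 169 - 9 = 160
W = (1/2)*10*160 = 800 J

800 J


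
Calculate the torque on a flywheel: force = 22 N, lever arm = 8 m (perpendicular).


Given: F = 22 N, r = 8 m, angle = 90 deg (perpendicular)
Using tau = F * r * sin(90)
sin(90) = 1
tau = 22 * 8 * 1
tau = 176 Nm

176 Nm


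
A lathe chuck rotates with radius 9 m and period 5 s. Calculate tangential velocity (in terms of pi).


Given: radius r = 9 m, period T = 5 s
Using v = 2*pi*r / T
v = 2*pi*9 / 5
v = 18*pi / 5
v = 18/5*pi m/s

18/5*pi m/s


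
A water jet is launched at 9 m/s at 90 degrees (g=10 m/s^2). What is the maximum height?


Given: v0 = 9 m/s, theta = 90 deg, g = 10 m/s^2
sin^2(90) = 1
Using H = v0^2 * sin^2(theta) / (2*g)
H = 9^2 * 1 / (2*10)
H = 81 * 1 / 20
H = 81 / 20
H = 81/20 m

81/20 m


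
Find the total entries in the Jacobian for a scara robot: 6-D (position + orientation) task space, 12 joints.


Given: task space dimension = 6, joints = 12
Jacobian is a 6 x 12 matrix
Total entries = rows * columns
Total = 6 * 12
Total = 72

72


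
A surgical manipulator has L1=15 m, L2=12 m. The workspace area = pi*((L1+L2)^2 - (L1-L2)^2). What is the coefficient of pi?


Given: L1 = 15, L2 = 12
(L1+L2)^2 = (27)^2 = 729
(L1-L2)^2 = (3)^2 = 9
Difference = 729 - 9 = 720
This equals 4*L1*L2 = 4*15*12 = 720
Workspace area = 720*pi

720


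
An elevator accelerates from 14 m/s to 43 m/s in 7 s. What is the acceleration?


Given: initial velocity v0 = 14 m/s, final velocity v = 43 m/s, time t = 7 s
Using a = (v - v0) / t
a = (43 - 14) / 7
a = 29 / 7
a = 29/7 m/s^2

29/7 m/s^2


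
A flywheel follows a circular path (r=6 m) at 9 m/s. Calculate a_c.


Given: v = 9 m/s, r = 6 m
Using a_c = v^2 / r
a_c = 9^2 / 6
a_c = 81 / 6
a_c = 27/2 m/s^2

27/2 m/s^2


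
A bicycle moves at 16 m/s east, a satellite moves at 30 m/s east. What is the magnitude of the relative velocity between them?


Given: v_A = 16 m/s east, v_B = 30 m/s east
Both move in the same direction; relative speed = |v_A - v_B|
|16 - 30| = |-14|
= 14 m/s

14 m/s


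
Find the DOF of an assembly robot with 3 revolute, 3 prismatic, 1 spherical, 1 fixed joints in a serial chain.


Given: serial robot with 3 revolute, 3 prismatic, 1 spherical, 1 fixed joints
DOF contribution per joint type: revolute=1, prismatic=1, spherical=3, fixed=0
DOF = 3*1 + 3*1 + 1*3 + 1*0
DOF = 9

9


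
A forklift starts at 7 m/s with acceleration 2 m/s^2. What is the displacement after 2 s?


Given: v0 = 7 m/s, a = 2 m/s^2, t = 2 s
Using s = v0*t + (1/2)*a*t^2
s = 7*2 + (1/2)*2*2^2
s = 14 + (1/2)*8
s = 14 + 4
s = 18

18 m


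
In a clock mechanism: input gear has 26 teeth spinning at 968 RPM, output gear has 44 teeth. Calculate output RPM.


Given: N1 = 26 teeth, w1 = 968 RPM, N2 = 44 teeth
Using N1*w1 = N2*w2
w2 = N1*w1 / N2
w2 = 26*968 / 44
w2 = 25168 / 44
w2 = 572 RPM

572 RPM


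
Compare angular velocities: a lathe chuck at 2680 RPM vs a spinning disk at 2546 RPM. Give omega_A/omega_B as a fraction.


Given: RPM_A = 2680, RPM_B = 2546
omega = 2*pi*RPM/60, so omega_A/omega_B = RPM_A / RPM_B
omega_A/omega_B = 2680 / 2546
omega_A/omega_B = 20/19

20/19


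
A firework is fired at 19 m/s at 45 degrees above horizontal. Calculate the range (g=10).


Given: v0 = 19 m/s, theta = 45 deg, g = 10 m/s^2
sin(2*45) = sin(90) = 1
Using R = v0^2 * sin(2*theta) / g
R = 19^2 * 1 / 10
R = 361 / 10
R = 361/10 m

361/10 m


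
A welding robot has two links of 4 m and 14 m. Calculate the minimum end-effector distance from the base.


Given: L1 = 4 m, L2 = 14 m
For a 2-link planar arm, min reach = |L1 - L2| (second link folded back)
Min reach = |4 - 14|
Min reach = 10 m

10 m


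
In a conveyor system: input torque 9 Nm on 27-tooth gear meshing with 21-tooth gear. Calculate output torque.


Given: N1 = 27, N2 = 21, T1 = 9 Nm
Using T2/T1 = N2/N1
T2 = T1 * N2 / N1
T2 = 9 * 21 / 27
T2 = 189 / 27
T2 = 7 Nm

7 Nm


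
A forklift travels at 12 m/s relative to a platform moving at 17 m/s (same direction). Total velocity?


Given: object velocity = 12 m/s, platform velocity = 17 m/s (same direction)
Using classical velocity addition: v_total = v_object + v_platform
v_total = 12 + 17
v_total = 29 m/s

29 m/s


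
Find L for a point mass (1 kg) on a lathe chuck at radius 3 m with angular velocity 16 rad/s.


Given: m = 1 kg, r = 3 m, omega = 16 rad/s
For a point mass: I = m*r^2
I = 1*3^2 = 1*9 = 9
L = I*omega = 9*16
L = 144 kg*m^2/s

144 kg*m^2/s


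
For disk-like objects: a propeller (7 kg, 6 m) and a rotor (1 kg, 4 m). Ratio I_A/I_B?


Given: M1=7 kg, R1=6 m, M2=1 kg, R2=4 m
For a disk: I = (1/2)*M*R^2, so I_A/I_B = (M1*R1^2)/(M2*R2^2)
M1*R1^2 = 7*36 = 252
M2*R2^2 = 1*16 = 16
I_A/I_B = 252/16 = 63/4

63/4


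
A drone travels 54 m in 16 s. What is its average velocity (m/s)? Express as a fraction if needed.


Given: distance d = 54 m, time t = 16 s
Using v = d / t
v = 54 / 16
v = 27/8 m/s

27/8 m/s


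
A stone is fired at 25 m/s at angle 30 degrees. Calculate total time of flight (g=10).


Given: v0 = 25 m/s, theta = 30 deg, g = 10 m/s^2
sin(30) = 1/2
Using T = 2*v0*sin(theta) / g
T = 2*25*1/2 / 10
T = 25 / 10
T = 5/2 s

5/2 s


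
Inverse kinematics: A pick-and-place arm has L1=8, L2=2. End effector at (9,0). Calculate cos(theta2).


Given: L1 = 8, L2 = 2, target (x, y) = (9, 0)
Using cos(theta2) = (x^2 + y^2 - L1^2 - L2^2) / (2*L1*L2)
x^2 + y^2 = 9^2 + 0 = 81
L1^2 + L2^2 = 64 + 4 = 68
Numerator = 81 - 68 = 13
Denominator = 2*8*2 = 32
cos(theta2) = 13/32 = 13/32

13/32


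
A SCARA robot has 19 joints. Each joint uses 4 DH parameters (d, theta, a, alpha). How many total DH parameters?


Given: 19 joints, 4 DH parameters per joint (d, theta, a, alpha)
Total DH parameters = number_of_joints * 4
Total = 19 * 4
Total = 76

76


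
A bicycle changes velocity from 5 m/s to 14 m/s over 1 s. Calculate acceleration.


Given: initial velocity v0 = 5 m/s, final velocity v = 14 m/s, time t = 1 s
Using a = (v - v0) / t
a = (14 - 5) / 1
a = 9 / 1
a = 9 m/s^2

9 m/s^2


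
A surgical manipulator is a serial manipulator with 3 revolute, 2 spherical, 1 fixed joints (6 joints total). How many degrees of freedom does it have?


Given: serial robot with 3 revolute, 2 spherical, 1 fixed joints
DOF contribution per joint type: revolute=1, prismatic=1, spherical=3, fixed=0
DOF = 3*1 + 2*3 + 1*0
DOF = 9

9


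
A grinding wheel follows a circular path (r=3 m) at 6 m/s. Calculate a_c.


Given: v = 6 m/s, r = 3 m
Using a_c = v^2 / r
a_c = 6^2 / 3
a_c = 36 / 3
a_c = 12 m/s^2

12 m/s^2


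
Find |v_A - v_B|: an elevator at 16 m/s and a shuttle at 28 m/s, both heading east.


Given: v_A = 16 m/s east, v_B = 28 m/s east
Both move in the same direction; relative speed = |v_A - v_B|
|16 - 28| = |-12|
= 12 m/s

12 m/s


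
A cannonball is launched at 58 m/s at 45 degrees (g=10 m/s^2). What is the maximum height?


Given: v0 = 58 m/s, theta = 45 deg, g = 10 m/s^2
sin^2(45) = 1/2
Using H = v0^2 * sin^2(theta) / (2*g)
H = 58^2 * 1/2 / (2*10)
H = 3364 * 1/2 / 20
H = 1682 / 20
H = 841/10 m

841/10 m


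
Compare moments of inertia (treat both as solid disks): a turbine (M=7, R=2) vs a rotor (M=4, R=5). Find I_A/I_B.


Given: M1=7 kg, R1=2 m, M2=4 kg, R2=5 m
For a disk: I = (1/2)*M*R^2, so I_A/I_B = (M1*R1^2)/(M2*R2^2)
M1*R1^2 = 7*4 = 28
M2*R2^2 = 4*25 = 100
I_A/I_B = 28/100 = 7/25

7/25


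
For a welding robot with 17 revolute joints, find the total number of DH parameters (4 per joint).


Given: 17 joints, 4 DH parameters per joint (d, theta, a, alpha)
Total DH parameters = number_of_joints * 4
Total = 17 * 4
Total = 68

68


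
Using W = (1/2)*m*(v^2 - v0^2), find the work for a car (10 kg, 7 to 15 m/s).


Given: m = 10 kg, v0 = 7 m/s, v = 15 m/s
Using W = (1/2)*m*(v^2 - v0^2)
v^2 = 15^2 = 225
v0^2 = 7^2 = 49
v^2 - v0^2 = 225 - 49 = 176
W = (1/2)*10*176 = 880 J

880 J


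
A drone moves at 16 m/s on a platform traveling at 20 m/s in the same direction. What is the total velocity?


Given: object velocity = 16 m/s, platform velocity = 20 m/s (same direction)
Using classical velocity addition: v_total = v_object + v_platform
v_total = 16 + 20
v_total = 36 m/s

36 m/s


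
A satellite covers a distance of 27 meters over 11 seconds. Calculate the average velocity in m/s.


Given: distance d = 27 m, time t = 11 s
Using v = d / t
v = 27 / 11
v = 27/11 m/s

27/11 m/s


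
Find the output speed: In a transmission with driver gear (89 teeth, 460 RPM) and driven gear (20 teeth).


Given: N1 = 89 teeth, w1 = 460 RPM, N2 = 20 teeth
Using N1*w1 = N2*w2
w2 = N1*w1 / N2
w2 = 89*460 / 20
w2 = 40940 / 20
w2 = 2047 RPM

2047 RPM


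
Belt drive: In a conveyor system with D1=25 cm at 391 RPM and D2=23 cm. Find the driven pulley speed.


Given: D1 = 25 cm, w1 = 391 RPM, D2 = 23 cm
Using D1*w1 = D2*w2
w2 = D1*w1 / D2
w2 = 25*391 / 23
w2 = 9775 / 23
w2 = 425 RPM

425 RPM


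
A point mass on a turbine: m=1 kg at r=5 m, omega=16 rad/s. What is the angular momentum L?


Given: m = 1 kg, r = 5 m, omega = 16 rad/s
For a point mass: I = m*r^2
I = 1*5^2 = 1*25 = 25
L = I*omega = 25*16
L = 400 kg*m^2/s

400 kg*m^2/s


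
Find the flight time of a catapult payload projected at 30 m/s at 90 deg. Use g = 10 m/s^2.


Given: v0 = 30 m/s, theta = 90 deg, g = 10 m/s^2
sin(90) = 1
Using T = 2*v0*sin(theta) / g
T = 2*30*1 / 10
T = 60 / 10
T = 6 s

6 s


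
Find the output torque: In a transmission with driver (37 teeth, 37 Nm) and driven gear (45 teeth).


Given: N1 = 37, N2 = 45, T1 = 37 Nm
Using T2/T1 = N2/N1
T2 = T1 * N2 / N1
T2 = 37 * 45 / 37
T2 = 1665 / 37
T2 = 45 Nm

45 Nm


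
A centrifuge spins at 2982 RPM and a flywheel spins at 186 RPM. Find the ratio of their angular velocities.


Given: RPM_A = 2982, RPM_B = 186
omega = 2*pi*RPM/60, so omega_A/omega_B = RPM_A / RPM_B
omega_A/omega_B = 2982 / 186
omega_A/omega_B = 497/31

497/31


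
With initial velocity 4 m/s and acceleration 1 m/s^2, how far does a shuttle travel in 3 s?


Given: v0 = 4 m/s, a = 1 m/s^2, t = 3 s
Using s = v0*t + (1/2)*a*t^2
s = 4*3 + (1/2)*1*3^2
s = 12 + (1/2)*9
s = 12 + 9/2
s = 33/2

33/2 m


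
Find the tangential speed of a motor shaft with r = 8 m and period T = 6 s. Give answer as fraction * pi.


Given: radius r = 8 m, period T = 6 s
Using v = 2*pi*r / T
v = 2*pi*8 / 6
v = 16*pi / 6
v = 8/3*pi m/s

8/3*pi m/s


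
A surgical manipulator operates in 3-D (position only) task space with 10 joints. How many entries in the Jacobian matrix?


Given: task space dimension = 3, joints = 10
Jacobian is a 3 x 10 matrix
Total entries = rows * columns
Total = 3 * 10
Total = 30

30


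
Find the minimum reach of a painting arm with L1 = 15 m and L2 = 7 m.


Given: L1 = 15 m, L2 = 7 m
For a 2-link planar arm, min reach = |L1 - L2| (second link folded back)
Min reach = |15 - 7|
Min reach = 8 m

8 m


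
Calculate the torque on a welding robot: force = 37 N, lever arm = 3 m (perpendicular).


Given: F = 37 N, r = 3 m, angle = 90 deg (perpendicular)
Using tau = F * r * sin(90)
sin(90) = 1
tau = 37 * 3 * 1
tau = 111 Nm

111 Nm


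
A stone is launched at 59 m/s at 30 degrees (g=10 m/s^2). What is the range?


Given: v0 = 59 m/s, theta = 30 deg, g = 10 m/s^2
sin(2*30) = sin(60) = sqrt(3)/2
Using R = v0^2 * sin(2*theta) / g
R = 59^2 * (sqrt(3)/2) / 10
R = 3481 * sqrt(3) / 20
R = 3481/20*sqrt(3) m

3481/20*sqrt(3) m


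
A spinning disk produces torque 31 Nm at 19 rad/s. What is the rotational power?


Given: tau = 31 Nm, omega = 19 rad/s
Using P = tau * omega
P = 31 * 19
P = 589 W

589 W


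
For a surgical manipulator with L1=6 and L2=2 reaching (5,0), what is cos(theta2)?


Given: L1 = 6, L2 = 2, target (x, y) = (5, 0)
Using cos(theta2) = (x^2 + y^2 - L1^2 - L2^2) / (2*L1*L2)
x^2 + y^2 = 5^2 + 0 = 25
L1^2 + L2^2 = 36 + 4 = 40
Numerator = 25 - 40 = -15
Denominator = 2*6*2 = 24
cos(theta2) = -15/24 = -5/8

-5/8


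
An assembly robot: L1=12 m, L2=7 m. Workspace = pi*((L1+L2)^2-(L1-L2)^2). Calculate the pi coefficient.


Given: L1 = 12, L2 = 7
(L1+L2)^2 = (19)^2 = 361
(L1-L2)^2 = (5)^2 = 25
Difference = 361 - 25 = 336
This equals 4*L1*L2 = 4*12*7 = 336
Workspace area = 336*pi

336


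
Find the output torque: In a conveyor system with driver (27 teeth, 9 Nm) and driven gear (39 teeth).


Given: N1 = 27, N2 = 39, T1 = 9 Nm
Using T2/T1 = N2/N1
T2 = T1 * N2 / N1
T2 = 9 * 39 / 27
T2 = 351 / 27
T2 = 13 Nm

13 Nm


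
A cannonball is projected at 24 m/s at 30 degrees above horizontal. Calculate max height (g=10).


Given: v0 = 24 m/s, theta = 30 deg, g = 10 m/s^2
sin^2(30) = 1/4
Using H = v0^2 * sin^2(theta) / (2*g)
H = 24^2 * 1/4 / (2*10)
H = 576 * 1/4 / 20
H = 144 / 20
H = 36/5 m

36/5 m


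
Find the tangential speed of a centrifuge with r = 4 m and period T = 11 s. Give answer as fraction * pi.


Given: radius r = 4 m, period T = 11 s
Using v = 2*pi*r / T
v = 2*pi*4 / 11
v = 8*pi / 11
v = 8/11*pi m/s

8/11*pi m/s


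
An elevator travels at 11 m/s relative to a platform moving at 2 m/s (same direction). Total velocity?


Given: object velocity = 11 m/s, platform velocity = 2 m/s (same direction)
Using classical velocity addition: v_total = v_object + v_platform
v_total = 11 + 2
v_total = 13 m/s

13 m/s


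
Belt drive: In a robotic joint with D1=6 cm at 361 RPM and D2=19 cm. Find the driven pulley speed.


Given: D1 = 6 cm, w1 = 361 RPM, D2 = 19 cm
Using D1*w1 = D2*w2
w2 = D1*w1 / D2
w2 = 6*361 / 19
w2 = 2166 / 19
w2 = 114 RPM

114 RPM


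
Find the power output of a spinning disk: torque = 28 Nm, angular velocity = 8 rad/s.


Given: tau = 28 Nm, omega = 8 rad/s
Using P = tau * omega
P = 28 * 8
P = 224 W

224 W


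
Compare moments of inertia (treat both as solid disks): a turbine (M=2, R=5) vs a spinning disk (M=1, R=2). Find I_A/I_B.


Given: M1=2 kg, R1=5 m, M2=1 kg, R2=2 m
For a disk: I = (1/2)*M*R^2, so I_A/I_B = (M1*R1^2)/(M2*R2^2)
M1*R1^2 = 2*25 = 50
M2*R2^2 = 1*4 = 4
I_A/I_B = 50/4 = 25/2

25/2


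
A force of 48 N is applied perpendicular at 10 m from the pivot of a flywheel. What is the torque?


Given: F = 48 N, r = 10 m, angle = 90 deg (perpendicular)
Using tau = F * r * sin(90)
sin(90) = 1
tau = 48 * 10 * 1
tau = 480 Nm

480 Nm


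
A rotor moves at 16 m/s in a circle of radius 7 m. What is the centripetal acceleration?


Given: v = 16 m/s, r = 7 m
Using a_c = v^2 / r
a_c = 16^2 / 7
a_c = 256 / 7
a_c = 256/7 m/s^2

256/7 m/s^2


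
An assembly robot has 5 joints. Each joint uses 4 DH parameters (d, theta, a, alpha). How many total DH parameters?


Given: 5 joints, 4 DH parameters per joint (d, theta, a, alpha)
Total DH parameters = number_of_joints * 4
Total = 5 * 4
Total = 20

20


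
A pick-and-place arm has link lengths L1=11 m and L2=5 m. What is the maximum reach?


Given: L1 = 11 m, L2 = 5 m
For a 2-link planar arm, max reach = L1 + L2 (fully extended)
Max reach = 11 + 5
Max reach = 16 m

16 m


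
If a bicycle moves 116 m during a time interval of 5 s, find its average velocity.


Given: distance d = 116 m, time t = 5 s
Using v = d / t
v = 116 / 5
v = 116/5 m/s

116/5 m/s


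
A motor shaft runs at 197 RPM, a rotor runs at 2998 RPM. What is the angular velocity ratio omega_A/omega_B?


Given: RPM_A = 197, RPM_B = 2998
omega = 2*pi*RPM/60, so omega_A/omega_B = RPM_A / RPM_B
omega_A/omega_B = 197 / 2998
omega_A/omega_B = 197/2998

197/2998


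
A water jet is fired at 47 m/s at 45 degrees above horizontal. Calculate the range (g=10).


Given: v0 = 47 m/s, theta = 45 deg, g = 10 m/s^2
sin(2*45) = sin(90) = 1
Using R = v0^2 * sin(2*theta) / g
R = 47^2 * 1 / 10
R = 2209 / 10
R = 2209/10 m

2209/10 m


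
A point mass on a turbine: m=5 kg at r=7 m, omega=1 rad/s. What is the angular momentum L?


Given: m = 5 kg, r = 7 m, omega = 1 rad/s
For a point mass: I = m*r^2
I = 5*7^2 = 5*49 = 245
L = I*omega = 245*1
L = 245 kg*m^2/s

245 kg*m^2/s


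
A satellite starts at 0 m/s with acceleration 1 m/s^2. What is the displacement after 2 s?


Given: v0 = 0 m/s, a = 1 m/s^2, t = 2 s
Using s = v0*t + (1/2)*a*t^2
s = 0*2 + (1/2)*1*2^2
s = 0 + (1/2)*4
s = 0 + 2
s = 2

2 m


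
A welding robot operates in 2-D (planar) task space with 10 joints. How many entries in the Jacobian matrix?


Given: task space dimension = 2, joints = 10
Jacobian is a 2 x 10 matrix
Total entries = rows * columns
Total = 2 * 10
Total = 20

20


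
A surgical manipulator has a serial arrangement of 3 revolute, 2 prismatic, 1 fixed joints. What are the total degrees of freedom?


Given: serial robot with 3 revolute, 2 prismatic, 1 fixed joints
DOF contribution per joint type: revolute=1, prismatic=1, spherical=3, fixed=0
DOF = 3*1 + 2*1 + 1*0
DOF = 5

5


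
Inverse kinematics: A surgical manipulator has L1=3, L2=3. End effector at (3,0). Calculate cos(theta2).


Given: L1 = 3, L2 = 3, target (x, y) = (3, 0)
Using cos(theta2) = (x^2 + y^2 - L1^2 - L2^2) / (2*L1*L2)
x^2 + y^2 = 3^2 + 0 = 9
L1^2 + L2^2 = 9 + 9 = 18
Numerator = 9 - 18 = -9
Denominator = 2*3*3 = 18
cos(theta2) = -9/18 = -1/2

-1/2


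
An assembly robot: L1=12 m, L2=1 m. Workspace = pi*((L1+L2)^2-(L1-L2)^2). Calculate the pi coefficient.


Given: L1 = 12, L2 = 1
(L1+L2)^2 = (13)^2 = 169
(L1-L2)^2 = (11)^2 = 121
Difference = 169 - 121 = 48
This equals 4*L1*L2 = 4*12*1 = 48
Workspace area = 48*pi

48


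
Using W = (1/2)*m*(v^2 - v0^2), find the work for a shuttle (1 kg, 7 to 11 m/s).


Given: m = 1 kg, v0 = 7 m/s, v = 11 m/s
Using W = (1/2)*m*(v^2 - v0^2)
v^2 = 11^2 = 121
v0^2 = 7^2 = 49
v^2 - v0^2 = 121 - 49 = 72
W = (1/2)*1*72 = 36 J

36 J


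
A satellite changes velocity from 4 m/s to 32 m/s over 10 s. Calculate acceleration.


Given: initial velocity v0 = 4 m/s, final velocity v = 32 m/s, time t = 10 s
Using a = (v - v0) / t
a = (32 - 4) / 10
a = 28 / 10
a = 14/5 m/s^2

14/5 m/s^2


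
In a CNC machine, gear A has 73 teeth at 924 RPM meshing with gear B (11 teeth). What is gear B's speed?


Given: N1 = 73 teeth, w1 = 924 RPM, N2 = 11 teeth
Using N1*w1 = N2*w2
w2 = N1*w1 / N2
w2 = 73*924 / 11
w2 = 67452 / 11
w2 = 6132 RPM

6132 RPM


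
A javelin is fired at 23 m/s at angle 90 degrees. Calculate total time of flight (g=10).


Given: v0 = 23 m/s, theta = 90 deg, g = 10 m/s^2
sin(90) = 1
Using T = 2*v0*sin(theta) / g
T = 2*23*1 / 10
T = 46 / 10
T = 23/5 s

23/5 s


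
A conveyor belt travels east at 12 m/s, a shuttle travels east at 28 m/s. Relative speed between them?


Given: v_A = 12 m/s east, v_B = 28 m/s east
Both move in the same direction; relative speed = |v_A - v_B|
|12 - 28| = |-16|
= 16 m/s

16 m/s


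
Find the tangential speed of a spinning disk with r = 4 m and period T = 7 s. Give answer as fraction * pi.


Given: radius r = 4 m, period T = 7 s
Using v = 2*pi*r / T
v = 2*pi*4 / 7
v = 8*pi / 7
v = 8/7*pi m/s

8/7*pi m/s


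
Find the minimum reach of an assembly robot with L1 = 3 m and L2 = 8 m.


Given: L1 = 3 m, L2 = 8 m
For a 2-link planar arm, min reach = |L1 - L2| (second link folded back)
Min reach = |3 - 8|
Min reach = 5 m

5 m


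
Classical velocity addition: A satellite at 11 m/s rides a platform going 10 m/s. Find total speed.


Given: object velocity = 11 m/s, platform velocity = 10 m/s (same direction)
Using classical velocity addition: v_total = v_object + v_platform
v_total = 11 + 10
v_total = 21 m/s

21 m/s


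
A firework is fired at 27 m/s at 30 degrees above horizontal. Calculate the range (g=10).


Given: v0 = 27 m/s, theta = 30 deg, g = 10 m/s^2
sin(2*30) = sin(60) = sqrt(3)/2
Using R = v0^2 * sin(2*theta) / g
R = 27^2 * (sqrt(3)/2) / 10
R = 729 * sqrt(3) / 20
R = 729/20*sqrt(3) m

729/20*sqrt(3) m


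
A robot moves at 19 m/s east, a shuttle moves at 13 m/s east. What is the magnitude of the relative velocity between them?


Given: v_A = 19 m/s east, v_B = 13 m/s east
Both move in the same direction; relative speed = |v_A - v_B|
|19 - 13| = |6|
= 6 m/s

6 m/s


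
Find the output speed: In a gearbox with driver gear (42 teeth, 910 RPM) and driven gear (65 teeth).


Given: N1 = 42 teeth, w1 = 910 RPM, N2 = 65 teeth
Using N1*w1 = N2*w2
w2 = N1*w1 / N2
w2 = 42*910 / 65
w2 = 38220 / 65
w2 = 588 RPM

588 RPM


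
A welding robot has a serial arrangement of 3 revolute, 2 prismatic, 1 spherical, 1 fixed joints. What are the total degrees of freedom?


Given: serial robot with 3 revolute, 2 prismatic, 1 spherical, 1 fixed joints
DOF contribution per joint type: revolute=1, prismatic=1, spherical=3, fixed=0
DOF = 3*1 + 2*1 + 1*3 + 1*0
DOF = 8

8


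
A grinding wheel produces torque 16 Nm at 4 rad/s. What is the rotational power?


Given: tau = 16 Nm, omega = 4 rad/s
Using P = tau * omega
P = 16 * 4
P = 64 W

64 W


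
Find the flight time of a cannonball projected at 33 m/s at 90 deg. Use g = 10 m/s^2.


Given: v0 = 33 m/s, theta = 90 deg, g = 10 m/s^2
sin(90) = 1
Using T = 2*v0*sin(theta) / g
T = 2*33*1 / 10
T = 66 / 10
T = 33/5 s

33/5 s


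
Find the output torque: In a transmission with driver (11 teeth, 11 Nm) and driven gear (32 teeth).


Given: N1 = 11, N2 = 32, T1 = 11 Nm
Using T2/T1 = N2/N1
T2 = T1 * N2 / N1
T2 = 11 * 32 / 11
T2 = 352 / 11
T2 = 32 Nm

32 Nm


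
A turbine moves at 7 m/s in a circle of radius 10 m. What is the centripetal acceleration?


Given: v = 7 m/s, r = 10 m
Using a_c = v^2 / r
a_c = 7^2 / 10
a_c = 49 / 10
a_c = 49/10 m/s^2

49/10 m/s^2


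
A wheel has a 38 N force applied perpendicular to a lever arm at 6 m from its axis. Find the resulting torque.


Given: F = 38 N, r = 6 m, angle = 90 deg (perpendicular)
Using tau = F * r * sin(90)
sin(90) = 1
tau = 38 * 6 * 1
tau = 228 Nm

228 Nm


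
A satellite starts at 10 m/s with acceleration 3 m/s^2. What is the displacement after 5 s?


Given: v0 = 10 m/s, a = 3 m/s^2, t = 5 s
Using s = v0*t + (1/2)*a*t^2
s = 10*5 + (1/2)*3*5^2
s = 50 + (1/2)*75
s = 50 + 75/2
s = 175/2

175/2 m


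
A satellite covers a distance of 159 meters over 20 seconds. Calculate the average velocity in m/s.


Given: distance d = 159 m, time t = 20 s
Using v = d / t
v = 159 / 20
v = 159/20 m/s

159/20 m/s


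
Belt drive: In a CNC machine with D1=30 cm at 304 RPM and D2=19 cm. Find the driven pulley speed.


Given: D1 = 30 cm, w1 = 304 RPM, D2 = 19 cm
Using D1*w1 = D2*w2
w2 = D1*w1 / D2
w2 = 30*304 / 19
w2 = 9120 / 19
w2 = 480 RPM

480 RPM


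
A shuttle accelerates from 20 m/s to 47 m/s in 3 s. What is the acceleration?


Given: initial velocity v0 = 20 m/s, final velocity v = 47 m/s, time t = 3 s
Using a = (v - v0) / t
a = (47 - 20) / 3
a = 27 / 3
a = 9 m/s^2

9 m/s^2


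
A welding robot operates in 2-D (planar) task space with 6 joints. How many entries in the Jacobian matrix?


Given: task space dimension = 2, joints = 6
Jacobian is a 2 x 6 matrix
Total entries = rows * columns
Total = 2 * 6
Total = 12

12


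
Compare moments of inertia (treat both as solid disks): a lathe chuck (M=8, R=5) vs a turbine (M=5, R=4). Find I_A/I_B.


Given: M1=8 kg, R1=5 m, M2=5 kg, R2=4 m
For a disk: I = (1/2)*M*R^2, so I_A/I_B = (M1*R1^2)/(M2*R2^2)
M1*R1^2 = 8*25 = 200
M2*R2^2 = 5*16 = 80
I_A/I_B = 200/80 = 5/2

5/2


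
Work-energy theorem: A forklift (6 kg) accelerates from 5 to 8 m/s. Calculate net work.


Given: m = 6 kg, v0 = 5 m/s, v = 8 m/s
Using W = (1/2)*m*(v^2 - v0^2)
v^2 = 8^2 = 64
v0^2 = 5^2 = 25
v^2 - v0^2 = 64 - 25 = 39
W = (1/2)*6*39 = 117 J

117 J


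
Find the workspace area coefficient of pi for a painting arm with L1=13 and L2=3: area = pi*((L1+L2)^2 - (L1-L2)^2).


Given: L1 = 13, L2 = 3
(L1+L2)^2 = (16)^2 = 256
(L1-L2)^2 = (10)^2 = 100
Difference = 256 - 100 = 156
This equals 4*L1*L2 = 4*13*3 = 156
Workspace area = 156*pi

156


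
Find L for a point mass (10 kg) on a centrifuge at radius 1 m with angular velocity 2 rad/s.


Given: m = 10 kg, r = 1 m, omega = 2 rad/s
For a point mass: I = m*r^2
I = 10*1^2 = 10*1 = 10
L = I*omega = 10*2
L = 20 kg*m^2/s

20 kg*m^2/s


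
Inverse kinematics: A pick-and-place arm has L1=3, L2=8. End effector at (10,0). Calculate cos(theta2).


Given: L1 = 3, L2 = 8, target (x, y) = (10, 0)
Using cos(theta2) = (x^2 + y^2 - L1^2 - L2^2) / (2*L1*L2)
x^2 + y^2 = 10^2 + 0 = 100
L1^2 + L2^2 = 9 + 64 = 73
Numerator = 100 - 73 = 27
Denominator = 2*3*8 = 48
cos(theta2) = 27/48 = 9/16

9/16


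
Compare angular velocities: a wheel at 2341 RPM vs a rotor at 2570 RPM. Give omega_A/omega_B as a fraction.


Given: RPM_A = 2341, RPM_B = 2570
omega = 2*pi*RPM/60, so omega_A/omega_B = RPM_A / RPM_B
omega_A/omega_B = 2341 / 2570
omega_A/omega_B = 2341/2570

2341/2570


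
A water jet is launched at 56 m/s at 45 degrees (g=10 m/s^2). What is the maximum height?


Given: v0 = 56 m/s, theta = 45 deg, g = 10 m/s^2
sin^2(45) = 1/2
Using H = v0^2 * sin^2(theta) / (2*g)
H = 56^2 * 1/2 / (2*10)
H = 3136 * 1/2 / 20
H = 1568 / 20
H = 392/5 m

392/5 m


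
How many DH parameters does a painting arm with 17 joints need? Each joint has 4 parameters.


Given: 17 joints, 4 DH parameters per joint (d, theta, a, alpha)
Total DH parameters = number_of_joints * 4
Total = 17 * 4
Total = 68

68


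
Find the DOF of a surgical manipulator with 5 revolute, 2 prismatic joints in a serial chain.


Given: serial robot with 5 revolute, 2 prismatic joints
DOF contribution per joint type: revolute=1, prismatic=1, spherical=3, fixed=0
DOF = 5*1 + 2*1
DOF = 7

7


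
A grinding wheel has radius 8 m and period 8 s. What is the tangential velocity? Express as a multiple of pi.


Given: radius r = 8 m, period T = 8 s
Using v = 2*pi*r / T
v = 2*pi*8 / 8
v = 16*pi / 8
v = 2*pi m/s

2*pi m/s


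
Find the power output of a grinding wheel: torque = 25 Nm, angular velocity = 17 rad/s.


Given: tau = 25 Nm, omega = 17 rad/s
Using P = tau * omega
P = 25 * 17
P = 425 W

425 W


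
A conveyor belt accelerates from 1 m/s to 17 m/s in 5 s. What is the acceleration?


Given: initial velocity v0 = 1 m/s, final velocity v = 17 m/s, time t = 5 s
Using a = (v - v0) / t
a = (17 - 1) / 5
a = 16 / 5
a = 16/5 m/s^2

16/5 m/s^2


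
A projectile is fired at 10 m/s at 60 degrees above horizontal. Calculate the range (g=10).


Given: v0 = 10 m/s, theta = 60 deg, g = 10 m/s^2
sin(2*60) = sin(120) = sqrt(3)/2
Using R = v0^2 * sin(2*theta) / g
R = 10^2 * (sqrt(3)/2) / 10
R = 100 * sqrt(3) / 20
R = 5*sqrt(3) m

5*sqrt(3) m
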